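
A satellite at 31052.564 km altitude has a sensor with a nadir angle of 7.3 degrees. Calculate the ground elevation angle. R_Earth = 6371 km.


r = R_E + alt = 37423.5640 km
Law of sines in the satellite / Earth-center / ground-point triangle:
  sin(nadir)/R_E = sin(90 + el)/r  =>  cos(el) = (r/R_E)*sin(nadir)
cos(el) = (37423.5640 / 6371.0000) * sin(7.3 deg) = 0.7463837
el = arccos(0.7463837) = 41.7219 deg
(Earth-central angle = 90 - nadir - el = 40.9781 deg)

41.7219 degrees


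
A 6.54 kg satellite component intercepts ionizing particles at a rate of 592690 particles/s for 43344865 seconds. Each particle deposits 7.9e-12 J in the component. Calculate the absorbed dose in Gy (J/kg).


Total energy deposited = rate * time * E_per
  = 592690 * 43344865 * 7.9e-12 = 202.9515 J
Dose = E_total / mass = 202.9515 / 6.54
Dose = 31.0323 Gy

31.0323 Gy


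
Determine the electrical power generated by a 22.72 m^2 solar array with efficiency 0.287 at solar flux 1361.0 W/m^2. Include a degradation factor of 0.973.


P = area * eta * S * degradation
P = 22.72 * 0.287 * 1361.0 * 0.973
P = 8634.9771 W

8634.9771 W


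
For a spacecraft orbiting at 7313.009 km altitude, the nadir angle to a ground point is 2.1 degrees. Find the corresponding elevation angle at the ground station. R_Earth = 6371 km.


r = R_E + alt = 13684.0090 km
Law of sines in the satellite / Earth-center / ground-point triangle:
  sin(nadir)/R_E = sin(90 + el)/r  =>  cos(el) = (r/R_E)*sin(nadir)
cos(el) = (13684.0090 / 6371.0000) * sin(2.1 deg) = 0.07870552
el = arccos(0.07870552) = 85.4858 deg
(Earth-central angle = 90 - nadir - el = 2.4142 deg)

85.4858 degrees


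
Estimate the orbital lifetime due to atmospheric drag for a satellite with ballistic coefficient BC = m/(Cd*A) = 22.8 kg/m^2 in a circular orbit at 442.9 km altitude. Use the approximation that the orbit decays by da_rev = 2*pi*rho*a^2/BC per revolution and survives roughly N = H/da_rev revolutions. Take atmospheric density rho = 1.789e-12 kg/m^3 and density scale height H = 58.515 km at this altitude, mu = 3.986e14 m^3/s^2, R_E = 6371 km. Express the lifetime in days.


a = R_E + alt = 6813.9000 km = 6.8139e+06 m
da_rev = 2*pi*rho*a^2/BC = 2*pi*1.789e-12*(6.8139e+06)^2/22.8 = 22.890057 m per revolution
N = H/da_rev = 58515.0000 m / 22.890057 m = 2556.3501 revolutions
P = 2*pi*sqrt(a^3/mu) = 5597.6386 s
lifetime = N*P = 2556.3501 * 5597.6386 = 1.4309524e+07 s = 165.6195 days

165.6195 days


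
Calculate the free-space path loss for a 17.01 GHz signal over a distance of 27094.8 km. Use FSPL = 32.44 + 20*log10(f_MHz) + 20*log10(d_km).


f = 17.01 GHz = 17010.0000 MHz
d = 27094.8 km
FSPL = 32.44 + 20*log10(17010.0000) + 20*log10(27094.8)
FSPL = 32.44 + 84.6141 + 88.6577
FSPL = 205.7118 dB

205.7118 dB


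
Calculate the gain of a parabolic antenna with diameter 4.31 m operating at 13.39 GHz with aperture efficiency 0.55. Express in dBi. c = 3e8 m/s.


lambda = c/f = 3e8 / 1.339e+10 = 0.02240478 m
G = eta*(pi*D/lambda)^2 = 0.55*(pi*4.31/0.02240478)^2
G = 200879.5005 (linear)
G = 10*log10(200879.5005) = 53.0294 dBi

53.0294 dBi


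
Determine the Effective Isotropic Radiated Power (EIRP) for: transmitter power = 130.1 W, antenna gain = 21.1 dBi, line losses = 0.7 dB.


Pt = 130.1 W = 21.1428 dBW
EIRP = Pt_dBW + Gt - losses = 21.1428 + 21.1 - 0.7 = 41.5428 dBW

41.5428 dBW


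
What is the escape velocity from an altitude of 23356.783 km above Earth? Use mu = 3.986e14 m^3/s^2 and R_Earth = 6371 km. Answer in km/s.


r = 6371.0 + 23356.783 = 29727.7830 km = 2.9727783e+07 m
v_esc = sqrt(2*mu/r) = sqrt(2*3.986e14 / 2.9727783e+07)
v_esc = 5178.4810 m/s = 5.1785 km/s

5.1785 km/s


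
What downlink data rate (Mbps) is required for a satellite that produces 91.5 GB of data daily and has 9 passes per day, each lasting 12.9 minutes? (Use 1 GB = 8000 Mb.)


total contact time = 9 * 12.9 * 60 = 6966.0000 s
data = 91.5 GB = 732000.0000 Mb
rate = 732000.0000 / 6966.0000 = 105.0818 Mbps

105.0818 Mbps


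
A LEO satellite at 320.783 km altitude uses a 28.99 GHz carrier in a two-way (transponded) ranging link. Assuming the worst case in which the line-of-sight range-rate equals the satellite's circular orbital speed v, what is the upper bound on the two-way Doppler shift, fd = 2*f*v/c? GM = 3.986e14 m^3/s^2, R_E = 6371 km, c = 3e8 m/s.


r = 6.691783e+06 m
v = sqrt(mu/r) = 7717.8747 m/s (worst-case radial velocity)
f = 28.99 GHz = 2.899e+10 Hz
fd = 2*f*v/c = 2*2.899e+10*7717.8747/3.0e+08
fd = 1.4916079e+06 Hz

1.4916e+06 Hz


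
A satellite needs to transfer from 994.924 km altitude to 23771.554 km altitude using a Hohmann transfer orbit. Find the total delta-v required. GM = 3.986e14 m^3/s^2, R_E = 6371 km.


r1 = 7365.9240 km = 7.365924e+06 m
r2 = 30142.5540 km = 3.0142554e+07 m
dv1 = sqrt(mu/r1)*(sqrt(2*r2/(r1+r2)) - 1) = 1969.7728 m/s
dv2 = sqrt(mu/r2)*(1 - sqrt(2*r1/(r1+r2))) = 1357.4679 m/s
total dv = |dv1| + |dv2| = 1969.7728 + 1357.4679 = 3327.2407 m/s = 3.3272 km/s

3.3272 km/s


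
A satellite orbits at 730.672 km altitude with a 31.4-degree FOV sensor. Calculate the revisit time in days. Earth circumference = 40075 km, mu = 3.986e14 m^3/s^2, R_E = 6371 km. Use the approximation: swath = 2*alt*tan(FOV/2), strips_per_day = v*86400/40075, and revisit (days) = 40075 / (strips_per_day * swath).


swath = 2*730.672*tan(0.2740167) = 410.7653 km
v = sqrt(mu/r) = 7491.8374 m/s = 7.4918 km/s
strips/day = v*86400/40075 = 7.4918*86400/40075 = 16.1521
coverage/day = strips * swath = 16.1521 * 410.7653 = 6634.7150 km
revisit = 40075 / 6634.7150 = 6.0402 days

6.0402 days


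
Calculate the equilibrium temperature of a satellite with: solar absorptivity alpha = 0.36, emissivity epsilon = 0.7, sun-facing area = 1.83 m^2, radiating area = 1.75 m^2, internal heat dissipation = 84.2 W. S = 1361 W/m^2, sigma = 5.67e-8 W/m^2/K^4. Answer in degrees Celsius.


Numerator = alpha*S*A_sun + Q_int = 0.36*1361*1.83 + 84.2 = 980.8268 W
Denominator = eps*sigma*A_rad = 0.7*5.67e-8*1.75 = 6.94575e-08 W/K^4
T^4 = 1.4121251e+10 K^4
T = 344.7214 K = 71.5714 C

71.5714 degrees Celsius


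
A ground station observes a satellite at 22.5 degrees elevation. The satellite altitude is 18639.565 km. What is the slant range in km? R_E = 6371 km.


h = 18639.565 km, el = 22.5 deg
d = -R_E*sin(el) + sqrt((R_E*sin(el))^2 + 2*R_E*h + h^2)
d = -6371.0000*sin(0.3926991) + sqrt((6371.0000*0.3826834)^2 + 2*6371.0000*18639.565 + 18639.565^2)
d = 21870.0076 km

21870.0076 km


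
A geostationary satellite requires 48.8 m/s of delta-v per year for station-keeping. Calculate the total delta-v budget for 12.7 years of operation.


dV = rate * years = 48.8 * 12.7
dV = 619.7600 m/s

619.7600 m/s


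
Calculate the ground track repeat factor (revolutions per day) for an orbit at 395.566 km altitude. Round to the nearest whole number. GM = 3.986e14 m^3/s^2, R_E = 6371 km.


r = 6.766566e+06 m
T = 2*pi*sqrt(r^3/mu) = 5539.4125 s = 92.3235 min
revs/day = 1440 / 92.3235 = 15.5973
Rounded: 16 revolutions per day

16 revolutions per day


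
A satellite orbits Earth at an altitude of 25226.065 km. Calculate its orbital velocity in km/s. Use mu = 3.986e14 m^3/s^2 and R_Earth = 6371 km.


r = R_E + alt = 6371.0 + 25226.065 = 31597.0650 km = 3.1597065e+07 m
v = sqrt(mu/r) = sqrt(3.986e14 / 3.1597065e+07) = 3551.7736 m/s = 3.5518 km/s

3.5518 km/s


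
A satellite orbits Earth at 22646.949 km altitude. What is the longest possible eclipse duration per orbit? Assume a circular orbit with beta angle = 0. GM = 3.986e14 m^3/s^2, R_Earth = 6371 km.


r = 29017.9490 km
T = 819.8984 min
Eclipse fraction = arcsin(R_E/r)/pi = arcsin(6371.0000/29017.9490)/pi
= arcsin(0.2195538)/pi = 0.07046014
Eclipse duration = 0.07046014 * 819.8984 = 57.7702 min

57.7702 minutes


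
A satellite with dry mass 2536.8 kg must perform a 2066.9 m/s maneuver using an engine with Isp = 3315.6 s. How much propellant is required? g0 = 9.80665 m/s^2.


ve = Isp * g0 = 3315.6 * 9.80665 = 32514.928740 m/s
mass ratio = exp(dv/ve) = exp(2066.9/32514.928740) = 1.06563165
m_prop = m_dry * (mr - 1) = 2536.8 * (1.06563165 - 1)
m_prop = 166.4944 kg

166.4944 kg


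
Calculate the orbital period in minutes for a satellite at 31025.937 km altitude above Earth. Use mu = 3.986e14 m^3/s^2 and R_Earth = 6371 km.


r = 37396.9370 km = 3.7396937e+07 m
T = 2*pi*sqrt(r^3/mu) = 2*pi*sqrt(5.2300772e+22 / 3.986e14)
T = 71972.2816 s = 1199.5380 min

1199.5380 minutes


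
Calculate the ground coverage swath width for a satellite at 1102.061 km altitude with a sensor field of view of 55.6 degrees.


FOV = 55.6 deg = 0.9704031 rad
swath = 2 * alt * tan(FOV/2) = 2 * 1102.061 * tan(0.4852015)
swath = 2 * 1102.061 * 0.5272402
swath = 1162.1017 km

1162.1017 km


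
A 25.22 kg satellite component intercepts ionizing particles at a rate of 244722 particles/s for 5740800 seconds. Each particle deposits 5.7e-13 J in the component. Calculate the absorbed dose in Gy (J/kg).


Total energy deposited = rate * time * E_per
  = 244722 * 5740800 * 5.7e-13 = 0.800793 J
Dose = E_total / mass = 0.800793 / 25.22
Dose = 0.0317523 Gy

0.0318 Gy


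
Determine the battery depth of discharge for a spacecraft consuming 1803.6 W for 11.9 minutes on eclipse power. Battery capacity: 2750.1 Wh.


E_used = P * t / 60 = 1803.6 * 11.9 / 60 = 357.7140 Wh
DOD = E_used / E_total * 100 = 357.7140 / 2750.1 * 100
DOD = 13.0073 %

13.0073 %


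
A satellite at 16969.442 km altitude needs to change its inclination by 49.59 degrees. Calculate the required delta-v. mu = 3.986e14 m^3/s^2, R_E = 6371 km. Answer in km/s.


r = 23340.4420 km = 2.3340442e+07 m
V = sqrt(mu/r) = 4132.5119 m/s
di = 49.59 deg = 0.8655088 rad
dV = 2*V*sin(di/2) = 2*4132.5119*sin(0.4327544)
dV = 3466.1267 m/s = 3.4661 km/s

3.4661 km/s


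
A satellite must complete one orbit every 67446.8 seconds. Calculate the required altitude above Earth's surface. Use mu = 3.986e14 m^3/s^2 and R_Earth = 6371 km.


T = 67446.8 s
r = (mu*T^2/(4*pi^2))^(1/3) = (3.986e14 * 67446.8^2 / (4*pi^2))^(1/3)
r = 3.5812399e+07 m = 35812.3994 km
alt = r - R_E = 35812.3994 - 6371 = 29441.3994 km

29441.3994 km


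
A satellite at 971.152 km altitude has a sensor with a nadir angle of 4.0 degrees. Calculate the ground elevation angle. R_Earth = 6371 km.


r = R_E + alt = 7342.1520 km
Law of sines in the satellite / Earth-center / ground-point triangle:
  sin(nadir)/R_E = sin(90 + el)/r  =>  cos(el) = (r/R_E)*sin(nadir)
cos(el) = (7342.1520 / 6371.0000) * sin(4.0 deg) = 0.08038968
el = arccos(0.08038968) = 85.3890 deg
(Earth-central angle = 90 - nadir - el = 0.6109647 deg)

85.3890 degrees


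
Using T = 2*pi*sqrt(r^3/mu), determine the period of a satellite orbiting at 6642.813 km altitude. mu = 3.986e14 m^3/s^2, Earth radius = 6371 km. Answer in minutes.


r = 13013.8130 km = 1.3013813e+07 m
T = 2*pi*sqrt(r^3/mu) = 2*pi*sqrt(2.2040106e+21 / 3.986e14)
T = 14774.6793 s = 246.2447 min

246.2447 minutes


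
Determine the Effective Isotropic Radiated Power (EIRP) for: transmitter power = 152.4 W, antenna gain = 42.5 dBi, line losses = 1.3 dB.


Pt = 152.4 W = 21.8298 dBW
EIRP = Pt_dBW + Gt - losses = 21.8298 + 42.5 - 1.3 = 63.0298 dBW

63.0298 dBW


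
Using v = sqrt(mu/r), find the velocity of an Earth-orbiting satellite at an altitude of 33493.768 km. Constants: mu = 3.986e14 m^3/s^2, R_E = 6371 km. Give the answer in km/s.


r = R_E + alt = 6371.0 + 33493.768 = 39864.7680 km = 3.9864768e+07 m
v = sqrt(mu/r) = sqrt(3.986e14 / 3.9864768e+07) = 3162.0885 m/s = 3.1621 km/s

3.1621 km/s


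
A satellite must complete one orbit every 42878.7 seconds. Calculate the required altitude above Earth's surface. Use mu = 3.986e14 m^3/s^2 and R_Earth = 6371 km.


T = 42878.7 s
r = (mu*T^2/(4*pi^2))^(1/3) = (3.986e14 * 42878.7^2 / (4*pi^2))^(1/3)
r = 2.6478107e+07 m = 26478.1066 km
alt = r - R_E = 26478.1066 - 6371 = 20107.1066 km

20107.1066 km


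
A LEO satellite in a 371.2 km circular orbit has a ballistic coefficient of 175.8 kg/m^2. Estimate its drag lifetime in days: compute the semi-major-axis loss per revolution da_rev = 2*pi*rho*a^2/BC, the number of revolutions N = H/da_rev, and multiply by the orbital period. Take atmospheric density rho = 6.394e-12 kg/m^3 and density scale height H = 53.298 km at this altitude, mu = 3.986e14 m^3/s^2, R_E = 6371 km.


a = R_E + alt = 6742.2000 km = 6.7422e+06 m
da_rev = 2*pi*rho*a^2/BC = 2*pi*6.394e-12*(6.7422e+06)^2/175.8 = 10.388118 m per revolution
N = H/da_rev = 53298.0000 m / 10.388118 m = 5130.6693 revolutions
P = 2*pi*sqrt(a^3/mu) = 5509.5188 s
lifetime = N*P = 5130.6693 * 5509.5188 = 2.8267519e+07 s = 327.1704 days

327.1704 days


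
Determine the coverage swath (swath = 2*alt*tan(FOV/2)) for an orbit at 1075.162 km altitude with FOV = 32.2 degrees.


FOV = 32.2 deg = 0.561996 rad
swath = 2 * alt * tan(FOV/2) = 2 * 1075.162 * tan(0.280998)
swath = 2 * 1075.162 * 0.2886352
swath = 620.6591 km

620.6591 km


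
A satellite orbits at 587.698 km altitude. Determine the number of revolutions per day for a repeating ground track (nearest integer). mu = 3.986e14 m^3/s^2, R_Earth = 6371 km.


r = 6.958698e+06 m
T = 2*pi*sqrt(r^3/mu) = 5777.0111 s = 96.2835 min
revs/day = 1440 / 96.2835 = 14.9558
Rounded: 15 revolutions per day

15 revolutions per day


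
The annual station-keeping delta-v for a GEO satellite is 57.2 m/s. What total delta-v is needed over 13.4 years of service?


dV = rate * years = 57.2 * 13.4
dV = 766.4800 m/s

766.4800 m/s


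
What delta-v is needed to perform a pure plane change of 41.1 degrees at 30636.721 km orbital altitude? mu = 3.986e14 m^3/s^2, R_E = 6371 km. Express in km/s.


r = 37007.7210 km = 3.7007721e+07 m
V = sqrt(mu/r) = 3281.8783 m/s
di = 41.1 deg = 0.7173303 rad
dV = 2*V*sin(di/2) = 2*3281.8783*sin(0.3586652)
dV = 2304.0404 m/s = 2.3040 km/s

2.3040 km/s


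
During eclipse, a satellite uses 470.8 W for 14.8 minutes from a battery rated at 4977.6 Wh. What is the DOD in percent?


E_used = P * t / 60 = 470.8 * 14.8 / 60 = 116.1307 Wh
DOD = E_used / E_total * 100 = 116.1307 / 4977.6 * 100
DOD = 2.3331 %

2.3331 %


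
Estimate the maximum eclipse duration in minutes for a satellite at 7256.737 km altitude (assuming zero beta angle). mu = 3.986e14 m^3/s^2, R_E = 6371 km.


r = 13627.7370 km
T = 263.8734 min
Eclipse fraction = arcsin(R_E/r)/pi = arcsin(6371.0000/13627.7370)/pi
= arcsin(0.4675024)/pi = 0.1548461
Eclipse duration = 0.1548461 * 263.8734 = 40.8598 min

40.8598 minutes


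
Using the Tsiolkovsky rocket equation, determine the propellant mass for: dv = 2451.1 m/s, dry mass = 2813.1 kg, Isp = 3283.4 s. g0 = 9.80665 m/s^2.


ve = Isp * g0 = 3283.4 * 9.80665 = 32199.154610 m/s
mass ratio = exp(dv/ve) = exp(2451.1/32199.154610) = 1.07909542
m_prop = m_dry * (mr - 1) = 2813.1 * (1.07909542 - 1)
m_prop = 222.5033 kg

222.5033 kg


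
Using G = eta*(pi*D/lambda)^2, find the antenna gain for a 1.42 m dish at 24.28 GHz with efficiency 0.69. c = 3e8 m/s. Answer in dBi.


lambda = c/f = 3e8 / 2.428e+10 = 0.01235585 m
G = eta*(pi*D/lambda)^2 = 0.69*(pi*1.42/0.01235585)^2
G = 89945.6947 (linear)
G = 10*log10(89945.6947) = 49.5398 dBi

49.5398 dBi


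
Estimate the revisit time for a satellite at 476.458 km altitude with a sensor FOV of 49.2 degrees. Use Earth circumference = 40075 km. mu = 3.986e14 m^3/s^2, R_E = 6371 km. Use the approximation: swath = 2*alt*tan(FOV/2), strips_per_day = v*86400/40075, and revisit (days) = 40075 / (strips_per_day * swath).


swath = 2*476.458*tan(0.429351) = 436.2790 km
v = sqrt(mu/r) = 7629.6385 m/s = 7.6296 km/s
strips/day = v*86400/40075 = 7.6296*86400/40075 = 16.4492
coverage/day = strips * swath = 16.4492 * 436.2790 = 7176.4306 km
revisit = 40075 / 7176.4306 = 5.5843 days

5.5843 days


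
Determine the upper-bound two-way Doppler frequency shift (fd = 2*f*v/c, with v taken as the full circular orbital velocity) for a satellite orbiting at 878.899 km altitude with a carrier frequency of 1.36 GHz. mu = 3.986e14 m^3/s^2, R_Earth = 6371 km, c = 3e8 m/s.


r = 7.249899e+06 m
v = sqrt(mu/r) = 7414.8551 m/s (worst-case radial velocity)
f = 1.36 GHz = 1.36e+09 Hz
fd = 2*f*v/c = 2*1.36e+09*7414.8551/3.0e+08
fd = 67228.0196 Hz

67228.0196 Hz


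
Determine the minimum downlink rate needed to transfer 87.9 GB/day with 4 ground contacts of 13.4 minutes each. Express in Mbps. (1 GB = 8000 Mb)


total contact time = 4 * 13.4 * 60 = 3216.0000 s
data = 87.9 GB = 703200.0000 Mb
rate = 703200.0000 / 3216.0000 = 218.6567 Mbps

218.6567 Mbps


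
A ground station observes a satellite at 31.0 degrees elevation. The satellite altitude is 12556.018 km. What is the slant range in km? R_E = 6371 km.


h = 12556.018 km, el = 31.0 deg
d = -R_E*sin(el) + sqrt((R_E*sin(el))^2 + 2*R_E*h + h^2)
d = -6371.0000*sin(0.5410521) + sqrt((6371.0000*0.5150381)^2 + 2*6371.0000*12556.018 + 12556.018^2)
d = 14840.7604 km

14840.7604 km


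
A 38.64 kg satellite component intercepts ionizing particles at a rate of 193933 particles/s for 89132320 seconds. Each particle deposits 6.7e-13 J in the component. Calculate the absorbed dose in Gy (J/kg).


Total energy deposited = rate * time * E_per
  = 193933 * 89132320 * 6.7e-13 = 11.5814 J
Dose = E_total / mass = 11.5814 / 38.64
Dose = 0.2997261 Gy

0.2997 Gy


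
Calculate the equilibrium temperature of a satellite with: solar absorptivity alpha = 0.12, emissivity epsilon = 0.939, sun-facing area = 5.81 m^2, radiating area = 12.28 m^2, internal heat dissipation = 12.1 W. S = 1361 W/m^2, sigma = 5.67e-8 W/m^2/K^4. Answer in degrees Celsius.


Numerator = alpha*S*A_sun + Q_int = 0.12*1361*5.81 + 12.1 = 960.9892 W
Denominator = eps*sigma*A_rad = 0.939*5.67e-8*12.28 = 6.5380316e-07 W/K^4
T^4 = 1.4698448e+09 K^4
T = 195.8023 K = -77.3477 C

-77.3477 degrees Celsius


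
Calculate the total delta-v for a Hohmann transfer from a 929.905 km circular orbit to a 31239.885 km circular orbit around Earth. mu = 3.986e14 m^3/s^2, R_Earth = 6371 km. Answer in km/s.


r1 = 7300.9050 km = 7.300905e+06 m
r2 = 37610.8850 km = 3.7610885e+07 m
dv1 = sqrt(mu/r1)*(sqrt(2*r2/(r1+r2)) - 1) = 2173.6011 m/s
dv2 = sqrt(mu/r2)*(1 - sqrt(2*r1/(r1+r2))) = 1399.2124 m/s
total dv = |dv1| + |dv2| = 2173.6011 + 1399.2124 = 3572.8135 m/s = 3.5728 km/s

3.5728 km/s


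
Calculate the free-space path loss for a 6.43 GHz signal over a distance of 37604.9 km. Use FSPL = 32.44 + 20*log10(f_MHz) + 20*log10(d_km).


f = 6.43 GHz = 6430.0000 MHz
d = 37604.9 km
FSPL = 32.44 + 20*log10(6430.0000) + 20*log10(37604.9)
FSPL = 32.44 + 76.1642 + 91.5049
FSPL = 200.1091 dB

200.1091 dB


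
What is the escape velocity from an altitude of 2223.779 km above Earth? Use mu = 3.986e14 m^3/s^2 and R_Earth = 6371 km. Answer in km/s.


r = 6371.0 + 2223.779 = 8594.7790 km = 8.594779e+06 m
v_esc = sqrt(2*mu/r) = sqrt(2*3.986e14 / 8.594779e+06)
v_esc = 9630.8870 m/s = 9.6309 km/s

9.6309 km/s


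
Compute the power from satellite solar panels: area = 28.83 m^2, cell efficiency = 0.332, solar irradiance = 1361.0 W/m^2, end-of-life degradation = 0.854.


P = area * eta * S * degradation
P = 28.83 * 0.332 * 1361.0 * 0.854
P = 11124.9668 W

11124.9668 W


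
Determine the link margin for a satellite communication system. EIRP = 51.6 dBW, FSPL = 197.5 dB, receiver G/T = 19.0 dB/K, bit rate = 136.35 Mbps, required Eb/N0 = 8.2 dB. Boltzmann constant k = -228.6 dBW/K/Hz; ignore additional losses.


C/N0 = EIRP - FSPL + G/T - k = 51.6 - 197.5 + 19.0 - (-228.6)
C/N0 = 101.7000 dB-Hz
R_b = 136.35 Mbps = 1.3635e+08 bps -> 10*log10(R_b) = 81.3466 dB-Hz
Eb/N0 = C/N0 - 10*log10(R_b) = 101.7000 - 81.3466 = 20.3534 dB
Margin = Eb/N0 - Eb/N0_req = 20.3534 - 8.2 = 12.1534 dB (link closes)

12.1534 dB


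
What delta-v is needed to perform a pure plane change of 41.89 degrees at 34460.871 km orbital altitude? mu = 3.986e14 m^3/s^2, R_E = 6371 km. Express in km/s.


r = 40831.8710 km = 4.0831871e+07 m
V = sqrt(mu/r) = 3124.4171 m/s
di = 41.89 deg = 0.7311184 rad
dV = 2*V*sin(di/2) = 2*3124.4171*sin(0.3655592)
dV = 2233.7808 m/s = 2.2338 km/s

2.2338 km/s


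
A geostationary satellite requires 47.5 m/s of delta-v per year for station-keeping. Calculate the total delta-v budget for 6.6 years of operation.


dV = rate * years = 47.5 * 6.6
dV = 313.5000 m/s

313.5000 m/s


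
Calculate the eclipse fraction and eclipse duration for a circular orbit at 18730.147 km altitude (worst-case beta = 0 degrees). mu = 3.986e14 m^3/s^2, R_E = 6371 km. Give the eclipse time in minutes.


r = 25101.1470 km
T = 659.6299 min
Eclipse fraction = arcsin(R_E/r)/pi = arcsin(6371.0000/25101.1470)/pi
= arcsin(0.2538131)/pi = 0.08168482
Eclipse duration = 0.08168482 * 659.6299 = 53.8817 min

53.8817 minutes


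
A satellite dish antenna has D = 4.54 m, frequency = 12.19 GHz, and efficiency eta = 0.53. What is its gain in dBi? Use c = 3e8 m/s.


lambda = c/f = 3e8 / 1.219e+10 = 0.02461034 m
G = eta*(pi*D/lambda)^2 = 0.53*(pi*4.54/0.02461034)^2
G = 178013.2063 (linear)
G = 10*log10(178013.2063) = 52.5045 dBi

52.5045 dBi


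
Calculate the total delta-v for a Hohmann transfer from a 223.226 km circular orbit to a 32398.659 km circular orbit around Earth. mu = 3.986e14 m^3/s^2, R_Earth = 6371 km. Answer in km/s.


r1 = 6594.2260 km = 6.594226e+06 m
r2 = 38769.6590 km = 3.8769659e+07 m
dv1 = sqrt(mu/r1)*(sqrt(2*r2/(r1+r2)) - 1) = 2389.8987 m/s
dv2 = sqrt(mu/r2)*(1 - sqrt(2*r1/(r1+r2))) = 1477.5582 m/s
total dv = |dv1| + |dv2| = 2389.8987 + 1477.5582 = 3867.4569 m/s = 3.8675 km/s

3.8675 km/s


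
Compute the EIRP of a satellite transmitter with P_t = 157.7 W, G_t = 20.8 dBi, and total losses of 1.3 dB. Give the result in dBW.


Pt = 157.7 W = 21.9783 dBW
EIRP = Pt_dBW + Gt - losses = 21.9783 + 20.8 - 1.3 = 41.4783 dBW

41.4783 dBW


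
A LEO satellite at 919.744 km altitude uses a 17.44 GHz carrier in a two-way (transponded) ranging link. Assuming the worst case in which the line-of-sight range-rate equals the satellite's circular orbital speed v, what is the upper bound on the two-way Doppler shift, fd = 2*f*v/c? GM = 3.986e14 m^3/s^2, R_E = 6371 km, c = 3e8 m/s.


r = 7.290744e+06 m
v = sqrt(mu/r) = 7394.0558 m/s (worst-case radial velocity)
f = 17.44 GHz = 1.744e+10 Hz
fd = 2*f*v/c = 2*1.744e+10*7394.0558/3.0e+08
fd = 859682.2189 Hz

859682.2189 Hz


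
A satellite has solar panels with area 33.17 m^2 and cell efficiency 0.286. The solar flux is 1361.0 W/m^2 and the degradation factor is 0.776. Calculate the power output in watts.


P = area * eta * S * degradation
P = 33.17 * 0.286 * 1361.0 * 0.776
P = 10019.1609 W

10019.1609 W


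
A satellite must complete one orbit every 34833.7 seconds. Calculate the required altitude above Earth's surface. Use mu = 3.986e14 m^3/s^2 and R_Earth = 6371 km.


T = 34833.7 s
r = (mu*T^2/(4*pi^2))^(1/3) = (3.986e14 * 34833.7^2 / (4*pi^2))^(1/3)
r = 2.3052901e+07 m = 23052.9013 km
alt = r - R_E = 23052.9013 - 6371 = 16681.9013 km

16681.9013 km


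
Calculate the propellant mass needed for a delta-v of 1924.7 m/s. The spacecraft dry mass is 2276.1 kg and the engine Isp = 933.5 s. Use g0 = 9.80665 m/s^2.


ve = Isp * g0 = 933.5 * 9.80665 = 9154.507775 m/s
mass ratio = exp(dv/ve) = exp(1924.7/9154.507775) = 1.23398177
m_prop = m_dry * (mr - 1) = 2276.1 * (1.23398177 - 1)
m_prop = 532.5659 kg

532.5659 kg


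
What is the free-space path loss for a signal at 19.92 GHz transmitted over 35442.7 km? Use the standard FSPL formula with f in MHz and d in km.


f = 19.92 GHz = 19920.0000 MHz
d = 35442.7 km
FSPL = 32.44 + 20*log10(19920.0000) + 20*log10(35442.7)
FSPL = 32.44 + 85.9858 + 90.9905
FSPL = 209.4163 dB

209.4163 dB


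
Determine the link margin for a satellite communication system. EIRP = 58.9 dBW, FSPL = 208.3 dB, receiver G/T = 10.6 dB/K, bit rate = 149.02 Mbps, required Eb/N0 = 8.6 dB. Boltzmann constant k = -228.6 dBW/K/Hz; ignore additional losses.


C/N0 = EIRP - FSPL + G/T - k = 58.9 - 208.3 + 10.6 - (-228.6)
C/N0 = 89.8000 dB-Hz
R_b = 149.02 Mbps = 1.4902e+08 bps -> 10*log10(R_b) = 81.7324 dB-Hz
Eb/N0 = C/N0 - 10*log10(R_b) = 89.8000 - 81.7324 = 8.0676 dB
Margin = Eb/N0 - Eb/N0_req = 8.0676 - 8.6 = -0.5324456 dB (negative margin: link does not close)

-0.5324 dB


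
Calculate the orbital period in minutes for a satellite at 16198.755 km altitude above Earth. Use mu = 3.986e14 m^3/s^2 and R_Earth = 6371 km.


r = 22569.7550 km = 2.2569755e+07 m
T = 2*pi*sqrt(r^3/mu) = 2*pi*sqrt(1.1496894e+22 / 3.986e14)
T = 33744.3827 s = 562.4064 min

562.4064 minutes


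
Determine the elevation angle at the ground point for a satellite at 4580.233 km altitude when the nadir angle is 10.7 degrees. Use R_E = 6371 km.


r = R_E + alt = 10951.2330 km
Law of sines in the satellite / Earth-center / ground-point triangle:
  sin(nadir)/R_E = sin(90 + el)/r  =>  cos(el) = (r/R_E)*sin(nadir)
cos(el) = (10951.2330 / 6371.0000) * sin(10.7 deg) = 0.3191459
el = arccos(0.3191459) = 71.3887 deg
(Earth-central angle = 90 - nadir - el = 7.9113 deg)

71.3887 degrees


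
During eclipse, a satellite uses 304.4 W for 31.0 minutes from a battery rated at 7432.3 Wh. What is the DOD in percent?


E_used = P * t / 60 = 304.4 * 31.0 / 60 = 157.2733 Wh
DOD = E_used / E_total * 100 = 157.2733 / 7432.3 * 100
DOD = 2.1161 %

2.1161 %


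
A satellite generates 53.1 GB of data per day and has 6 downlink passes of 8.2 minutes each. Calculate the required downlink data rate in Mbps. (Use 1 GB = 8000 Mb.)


total contact time = 6 * 8.2 * 60 = 2952.0000 s
data = 53.1 GB = 424800.0000 Mb
rate = 424800.0000 / 2952.0000 = 143.9024 Mbps

143.9024 Mbps


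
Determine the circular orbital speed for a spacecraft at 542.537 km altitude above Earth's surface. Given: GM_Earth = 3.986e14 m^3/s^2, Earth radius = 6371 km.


r = R_E + alt = 6371.0 + 542.537 = 6913.5370 km = 6.913537e+06 m
v = sqrt(mu/r) = sqrt(3.986e14 / 6.913537e+06) = 7593.0892 m/s = 7.5931 km/s

7.5931 km/s


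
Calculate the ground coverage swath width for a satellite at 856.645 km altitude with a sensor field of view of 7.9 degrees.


FOV = 7.9 deg = 0.137881 rad
swath = 2 * alt * tan(FOV/2) = 2 * 856.645 * tan(0.06894051)
swath = 2 * 856.645 * 0.06904993
swath = 118.3026 km

118.3026 km


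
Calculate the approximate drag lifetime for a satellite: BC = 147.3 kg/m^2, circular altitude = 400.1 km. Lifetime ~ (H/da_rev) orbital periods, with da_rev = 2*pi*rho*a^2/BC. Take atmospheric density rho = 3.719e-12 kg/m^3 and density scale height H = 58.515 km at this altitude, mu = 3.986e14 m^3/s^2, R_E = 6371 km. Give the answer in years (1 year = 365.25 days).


a = R_E + alt = 6771.1000 km = 6.7711e+06 m
da_rev = 2*pi*rho*a^2/BC = 2*pi*3.719e-12*(6.7711e+06)^2/147.3 = 7.273137 m per revolution
N = H/da_rev = 58515.0000 m / 7.273137 m = 8045.3595 revolutions
P = 2*pi*sqrt(a^3/mu) = 5544.9810 s
lifetime = N*P = 8045.3595 * 5544.9810 = 4.4611366e+07 s = 516.3352 days
years = 516.3352 / 365.25 = 1.4136 years

1.4136 years


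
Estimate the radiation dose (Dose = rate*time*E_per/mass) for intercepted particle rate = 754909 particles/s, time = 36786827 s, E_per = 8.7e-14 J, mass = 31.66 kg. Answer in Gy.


Total energy deposited = rate * time * E_per
  = 754909 * 36786827 * 8.7e-14 = 2.4161 J
Dose = E_total / mass = 2.4161 / 31.66
Dose = 0.07631243 Gy

0.0763 Gy


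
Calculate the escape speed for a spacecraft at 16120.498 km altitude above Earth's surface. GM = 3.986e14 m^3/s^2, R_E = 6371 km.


r = 6371.0 + 16120.498 = 22491.4980 km = 2.2491498e+07 m
v_esc = sqrt(2*mu/r) = sqrt(2*3.986e14 / 2.2491498e+07)
v_esc = 5953.5287 m/s = 5.9535 km/s

5.9535 km/s


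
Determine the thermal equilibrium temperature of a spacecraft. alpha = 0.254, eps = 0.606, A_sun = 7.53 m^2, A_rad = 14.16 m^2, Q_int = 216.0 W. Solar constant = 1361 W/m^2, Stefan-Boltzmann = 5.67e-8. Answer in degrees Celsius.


Numerator = alpha*S*A_sun + Q_int = 0.254*1361*7.53 + 216.0 = 2819.0758 W
Denominator = eps*sigma*A_rad = 0.606*5.67e-8*14.16 = 4.8654043e-07 W/K^4
T^4 = 5.7941245e+09 K^4
T = 275.8970 K = 2.7470 C

2.7470 degrees Celsius


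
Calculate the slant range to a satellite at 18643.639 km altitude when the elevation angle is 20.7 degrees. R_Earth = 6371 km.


h = 18643.639 km, el = 20.7 deg
d = -R_E*sin(el) + sqrt((R_E*sin(el))^2 + 2*R_E*h + h^2)
d = -6371.0000*sin(0.3612832) + sqrt((6371.0000*0.3534748)^2 + 2*6371.0000*18643.639 + 18643.639^2)
d = 22042.3316 km

22042.3316 km


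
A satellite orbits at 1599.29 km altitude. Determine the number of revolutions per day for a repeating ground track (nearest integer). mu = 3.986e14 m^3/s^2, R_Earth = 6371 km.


r = 7.97029e+06 m
T = 2*pi*sqrt(r^3/mu) = 7081.4535 s = 118.0242 min
revs/day = 1440 / 118.0242 = 12.2009
Rounded: 12 revolutions per day

12 revolutions per day


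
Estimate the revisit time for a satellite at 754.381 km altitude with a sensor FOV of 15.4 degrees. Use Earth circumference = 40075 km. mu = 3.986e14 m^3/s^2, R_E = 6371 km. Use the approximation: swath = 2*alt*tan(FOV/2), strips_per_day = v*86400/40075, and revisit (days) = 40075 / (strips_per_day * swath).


swath = 2*754.381*tan(0.1343904) = 203.9926 km
v = sqrt(mu/r) = 7479.3628 m/s = 7.4794 km/s
strips/day = v*86400/40075 = 7.4794*86400/40075 = 16.1252
coverage/day = strips * swath = 16.1252 * 203.9926 = 3289.4196 km
revisit = 40075 / 3289.4196 = 12.1830 days

12.1830 days


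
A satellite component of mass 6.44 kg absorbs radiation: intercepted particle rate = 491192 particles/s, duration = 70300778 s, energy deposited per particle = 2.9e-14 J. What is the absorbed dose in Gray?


Total energy deposited = rate * time * E_per
  = 491192 * 70300778 * 2.9e-14 = 1.0014 J
Dose = E_total / mass = 1.0014 / 6.44
Dose = 0.1554975 Gy

0.1555 Gy


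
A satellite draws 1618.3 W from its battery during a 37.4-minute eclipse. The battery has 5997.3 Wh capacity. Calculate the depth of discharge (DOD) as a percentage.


E_used = P * t / 60 = 1618.3 * 37.4 / 60 = 1008.7403 Wh
DOD = E_used / E_total * 100 = 1008.7403 / 5997.3 * 100
DOD = 16.8199 %

16.8199 %


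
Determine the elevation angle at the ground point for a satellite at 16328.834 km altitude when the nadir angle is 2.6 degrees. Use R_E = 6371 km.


r = R_E + alt = 22699.8340 km
Law of sines in the satellite / Earth-center / ground-point triangle:
  sin(nadir)/R_E = sin(90 + el)/r  =>  cos(el) = (r/R_E)*sin(nadir)
cos(el) = (22699.8340 / 6371.0000) * sin(2.6 deg) = 0.161628
el = arccos(0.161628) = 80.6986 deg
(Earth-central angle = 90 - nadir - el = 6.7014 deg)

80.6986 degrees


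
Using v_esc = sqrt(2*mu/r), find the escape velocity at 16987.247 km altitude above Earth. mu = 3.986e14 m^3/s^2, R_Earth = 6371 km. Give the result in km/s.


r = 6371.0 + 16987.247 = 23358.2470 km = 2.3358247e+07 m
v_esc = sqrt(2*mu/r) = sqrt(2*3.986e14 / 2.3358247e+07)
v_esc = 5842.0265 m/s = 5.8420 km/s

5.8420 km/s


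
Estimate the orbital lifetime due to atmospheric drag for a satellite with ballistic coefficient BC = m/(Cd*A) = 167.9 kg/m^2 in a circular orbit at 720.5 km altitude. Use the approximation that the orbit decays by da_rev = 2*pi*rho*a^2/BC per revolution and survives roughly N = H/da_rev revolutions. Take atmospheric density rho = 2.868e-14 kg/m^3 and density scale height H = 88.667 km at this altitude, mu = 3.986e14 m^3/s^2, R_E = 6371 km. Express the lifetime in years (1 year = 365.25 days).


a = R_E + alt = 7091.5000 km = 7.0915e+06 m
da_rev = 2*pi*rho*a^2/BC = 2*pi*2.868e-14*(7.0915e+06)^2/167.9 = 0.0539739912 m per revolution
N = H/da_rev = 88667.0000 m / 0.0539739912 m = 1.6427727e+06 revolutions
P = 2*pi*sqrt(a^3/mu) = 5943.1731 s
lifetime = N*P = 1.6427727e+06 * 5943.1731 = 9.7632827e+09 s = 113000.9567 days
years = 113000.9567 / 365.25 = 309.3798 years

309.3798 years


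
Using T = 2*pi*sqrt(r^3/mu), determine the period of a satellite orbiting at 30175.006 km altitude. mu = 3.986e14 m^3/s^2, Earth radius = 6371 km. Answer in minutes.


r = 36546.0060 km = 3.6546006e+07 m
T = 2*pi*sqrt(r^3/mu) = 2*pi*sqrt(4.8811231e+22 / 3.986e14)
T = 69529.8197 s = 1158.8303 min

1158.8303 minutes


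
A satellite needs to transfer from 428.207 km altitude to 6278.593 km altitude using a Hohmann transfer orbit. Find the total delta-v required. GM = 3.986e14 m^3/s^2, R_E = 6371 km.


r1 = 6799.2070 km = 6.799207e+06 m
r2 = 12649.5930 km = 1.2649593e+07 m
dv1 = sqrt(mu/r1)*(sqrt(2*r2/(r1+r2)) - 1) = 1075.9939 m/s
dv2 = sqrt(mu/r2)*(1 - sqrt(2*r1/(r1+r2))) = 919.6186 m/s
total dv = |dv1| + |dv2| = 1075.9939 + 919.6186 = 1995.6126 m/s = 1.9956 km/s

1.9956 km/s


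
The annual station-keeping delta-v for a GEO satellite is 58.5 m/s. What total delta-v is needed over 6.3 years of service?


dV = rate * years = 58.5 * 6.3
dV = 368.5500 m/s

368.5500 m/s


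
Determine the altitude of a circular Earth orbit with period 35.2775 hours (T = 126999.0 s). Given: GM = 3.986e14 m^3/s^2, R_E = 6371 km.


T = 126999.0 s
r = (mu*T^2/(4*pi^2))^(1/3) = (3.986e14 * 126999.0^2 / (4*pi^2))^(1/3)
r = 5.4608392e+07 m = 54608.3918 km
alt = r - R_E = 54608.3918 - 6371 = 48237.3918 km

48237.3918 km


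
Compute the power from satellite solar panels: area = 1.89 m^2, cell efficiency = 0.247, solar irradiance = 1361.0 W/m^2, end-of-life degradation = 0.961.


P = area * eta * S * degradation
P = 1.89 * 0.247 * 1361.0 * 0.961
P = 610.5768 W

610.5768 W


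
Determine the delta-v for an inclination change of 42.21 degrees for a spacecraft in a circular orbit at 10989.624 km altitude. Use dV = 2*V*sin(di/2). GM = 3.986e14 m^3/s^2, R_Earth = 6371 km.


r = 17360.6240 km = 1.7360624e+07 m
V = sqrt(mu/r) = 4791.6599 m/s
di = 42.21 deg = 0.7367035 rad
dV = 2*V*sin(di/2) = 2*4791.6599*sin(0.3683517)
dV = 3450.7447 m/s = 3.4507 km/s

3.4507 km/s


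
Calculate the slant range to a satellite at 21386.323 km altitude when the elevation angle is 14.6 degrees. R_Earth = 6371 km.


h = 21386.323 km, el = 14.6 deg
d = -R_E*sin(el) + sqrt((R_E*sin(el))^2 + 2*R_E*h + h^2)
d = -6371.0000*sin(0.2548181) + sqrt((6371.0000*0.2520694)^2 + 2*6371.0000*21386.323 + 21386.323^2)
d = 25458.0341 km

25458.0341 km


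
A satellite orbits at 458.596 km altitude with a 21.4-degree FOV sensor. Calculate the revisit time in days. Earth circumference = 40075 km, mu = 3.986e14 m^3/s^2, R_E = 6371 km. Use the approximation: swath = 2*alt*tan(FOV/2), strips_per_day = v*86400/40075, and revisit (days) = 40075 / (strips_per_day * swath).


swath = 2*458.596*tan(0.1867502) = 173.3052 km
v = sqrt(mu/r) = 7639.6091 m/s = 7.6396 km/s
strips/day = v*86400/40075 = 7.6396*86400/40075 = 16.4707
coverage/day = strips * swath = 16.4707 * 173.3052 = 2854.4538 km
revisit = 40075 / 2854.4538 = 14.0395 days

14.0395 days


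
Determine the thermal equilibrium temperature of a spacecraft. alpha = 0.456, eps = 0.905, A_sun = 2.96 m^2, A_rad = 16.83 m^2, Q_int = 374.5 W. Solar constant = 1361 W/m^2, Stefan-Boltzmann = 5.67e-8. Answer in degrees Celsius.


Numerator = alpha*S*A_sun + Q_int = 0.456*1361*2.96 + 374.5 = 2211.5234 W
Denominator = eps*sigma*A_rad = 0.905*5.67e-8*16.83 = 8.636062e-07 W/K^4
T^4 = 2.5608007e+09 K^4
T = 224.9541 K = -48.1959 C

-48.1959 degrees Celsius


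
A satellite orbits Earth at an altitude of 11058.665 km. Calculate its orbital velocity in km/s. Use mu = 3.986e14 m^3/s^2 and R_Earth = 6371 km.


r = R_E + alt = 6371.0 + 11058.665 = 17429.6650 km = 1.7429665e+07 m
v = sqrt(mu/r) = sqrt(3.986e14 / 1.7429665e+07) = 4782.1603 m/s = 4.7822 km/s

4.7822 km/s


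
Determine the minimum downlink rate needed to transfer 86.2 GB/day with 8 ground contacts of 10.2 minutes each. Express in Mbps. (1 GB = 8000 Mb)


total contact time = 8 * 10.2 * 60 = 4896.0000 s
data = 86.2 GB = 689600.0000 Mb
rate = 689600.0000 / 4896.0000 = 140.8497 Mbps

140.8497 Mbps


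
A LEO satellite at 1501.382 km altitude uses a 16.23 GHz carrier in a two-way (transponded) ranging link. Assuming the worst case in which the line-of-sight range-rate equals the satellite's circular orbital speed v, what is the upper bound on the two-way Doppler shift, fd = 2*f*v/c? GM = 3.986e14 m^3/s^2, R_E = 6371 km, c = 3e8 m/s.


r = 7.872382e+06 m
v = sqrt(mu/r) = 7115.6662 m/s (worst-case radial velocity)
f = 16.23 GHz = 1.623e+10 Hz
fd = 2*f*v/c = 2*1.623e+10*7115.6662/3.0e+08
fd = 769915.0837 Hz

769915.0837 Hz


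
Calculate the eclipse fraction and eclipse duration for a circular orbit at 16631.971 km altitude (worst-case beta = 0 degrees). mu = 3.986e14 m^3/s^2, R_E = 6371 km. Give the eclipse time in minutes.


r = 23002.9710 km
T = 578.6765 min
Eclipse fraction = arcsin(R_E/r)/pi = arcsin(6371.0000/23002.9710)/pi
= arcsin(0.2769642)/pi = 0.08932835
Eclipse duration = 0.08932835 * 578.6765 = 51.6922 min

51.6922 minutes


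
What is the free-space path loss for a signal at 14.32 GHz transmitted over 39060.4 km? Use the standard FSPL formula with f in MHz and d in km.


f = 14.32 GHz = 14320.0000 MHz
d = 39060.4 km
FSPL = 32.44 + 20*log10(14320.0000) + 20*log10(39060.4)
FSPL = 32.44 + 83.1189 + 91.8347
FSPL = 207.3936 dB

207.3936 dB


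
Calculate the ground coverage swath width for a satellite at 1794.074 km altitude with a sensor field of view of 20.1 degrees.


FOV = 20.1 deg = 0.3508112 rad
swath = 2 * alt * tan(FOV/2) = 2 * 1794.074 * tan(0.1754056)
swath = 2 * 1794.074 * 0.1772269
swath = 635.9164 km

635.9164 km


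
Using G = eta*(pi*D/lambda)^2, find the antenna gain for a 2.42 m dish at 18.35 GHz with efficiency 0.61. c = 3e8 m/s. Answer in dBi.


lambda = c/f = 3e8 / 1.835e+10 = 0.01634877 m
G = eta*(pi*D/lambda)^2 = 0.61*(pi*2.42/0.01634877)^2
G = 131913.7116 (linear)
G = 10*log10(131913.7116) = 51.2029 dBi

51.2029 dBi


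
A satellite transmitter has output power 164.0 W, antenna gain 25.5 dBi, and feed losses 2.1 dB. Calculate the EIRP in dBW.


Pt = 164.0 W = 22.1484 dBW
EIRP = Pt_dBW + Gt - losses = 22.1484 + 25.5 - 2.1 = 45.5484 dBW

45.5484 dBW


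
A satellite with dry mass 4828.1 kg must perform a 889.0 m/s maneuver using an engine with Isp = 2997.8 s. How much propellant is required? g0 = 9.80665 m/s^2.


ve = Isp * g0 = 2997.8 * 9.80665 = 29398.375370 m/s
mass ratio = exp(dv/ve) = exp(889.0/29398.375370) = 1.03070163
m_prop = m_dry * (mr - 1) = 4828.1 * (1.03070163 - 1)
m_prop = 148.2305 kg

148.2305 kg


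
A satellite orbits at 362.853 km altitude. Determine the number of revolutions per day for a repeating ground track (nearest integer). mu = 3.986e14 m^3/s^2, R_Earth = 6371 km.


r = 6.733853e+06 m
T = 2*pi*sqrt(r^3/mu) = 5499.2906 s = 91.6548 min
revs/day = 1440 / 91.6548 = 15.7111
Rounded: 16 revolutions per day

16 revolutions per day


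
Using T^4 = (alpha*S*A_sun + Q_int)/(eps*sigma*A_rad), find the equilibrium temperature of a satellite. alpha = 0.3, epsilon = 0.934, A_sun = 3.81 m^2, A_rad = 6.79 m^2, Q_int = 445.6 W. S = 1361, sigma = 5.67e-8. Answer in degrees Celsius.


Numerator = alpha*S*A_sun + Q_int = 0.3*1361*3.81 + 445.6 = 2001.2230 W
Denominator = eps*sigma*A_rad = 0.934*5.67e-8*6.79 = 3.5958346e-07 W/K^4
T^4 = 5.5653922e+09 K^4
T = 273.1329 K = -0.01714518 C

-0.0171 degrees Celsius


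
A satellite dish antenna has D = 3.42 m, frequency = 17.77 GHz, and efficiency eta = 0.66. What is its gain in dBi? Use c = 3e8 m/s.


lambda = c/f = 3e8 / 1.777e+10 = 0.01688239 m
G = eta*(pi*D/lambda)^2 = 0.66*(pi*3.42/0.01688239)^2
G = 267318.0222 (linear)
G = 10*log10(267318.0222) = 54.2703 dBi

54.2703 dBi


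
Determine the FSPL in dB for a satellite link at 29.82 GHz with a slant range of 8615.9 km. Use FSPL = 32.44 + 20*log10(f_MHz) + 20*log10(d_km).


f = 29.82 GHz = 29820.0000 MHz
d = 8615.9 km
FSPL = 32.44 + 20*log10(29820.0000) + 20*log10(8615.9)
FSPL = 32.44 + 89.4902 + 78.7060
FSPL = 200.6362 dB

200.6362 dB


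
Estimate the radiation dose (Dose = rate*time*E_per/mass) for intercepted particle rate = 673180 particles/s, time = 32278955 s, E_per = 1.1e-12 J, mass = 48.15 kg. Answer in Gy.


Total energy deposited = rate * time * E_per
  = 673180 * 32278955 * 1.1e-12 = 23.9025 J
Dose = E_total / mass = 23.9025 / 48.15
Dose = 0.4964175 Gy

0.4964 Gy
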